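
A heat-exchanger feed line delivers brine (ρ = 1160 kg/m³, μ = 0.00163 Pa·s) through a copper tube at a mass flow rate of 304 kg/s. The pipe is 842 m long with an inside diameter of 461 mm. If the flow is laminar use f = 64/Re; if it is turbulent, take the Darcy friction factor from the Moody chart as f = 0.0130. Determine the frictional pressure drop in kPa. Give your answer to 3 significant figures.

ΔP ≈ 33.9 kPa

A = πD²/4 = π(0.461)²/4 = 0.1669 m²; mean velocity V = ṁ/(ρA) = 304/(1160 · 0.1669) = 1.57 m/s.
Reynolds number Re = ρVD/μ = 1160 · 1.57 · 0.461 / 0.00163 = 5.151e+05.
Re > 4000 → turbulent; use the Moody-chart value f = 0.0130.
Darcy-Weisbach: ΔP = f(L/D)(ρV²/2) = 0.013·(842/0.461)·(1160·1.57²/2) = 0.013·1826·1430 = 3.395e+04 Pa.
ΔP = 3.395e+04 Pa = 33.9 kPa.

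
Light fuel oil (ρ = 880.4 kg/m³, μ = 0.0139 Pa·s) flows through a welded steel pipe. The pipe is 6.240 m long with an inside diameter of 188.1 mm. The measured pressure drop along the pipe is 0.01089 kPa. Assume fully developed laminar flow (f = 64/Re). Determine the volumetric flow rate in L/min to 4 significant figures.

Q ≈ 231.5 L/min

For laminar flow, f = 64/Re with Re = ρVD/μ, so Darcy-Weisbach reduces to ΔP = 32μLV/D². Solving for V: V = ΔP·D²/(32μL) = 10.89·(0.1881)²/(32·0.0139·6.24) = 0.1388 m/s.
Check: Re = ρVD/μ = 880.4·0.1388·0.1881/0.0139 = 1654 < 2300, so the laminar assumption holds.
Q = V·A = 0.1388·(π/4·0.1881²) = 0.003858 m³/s = 231.5 L/min.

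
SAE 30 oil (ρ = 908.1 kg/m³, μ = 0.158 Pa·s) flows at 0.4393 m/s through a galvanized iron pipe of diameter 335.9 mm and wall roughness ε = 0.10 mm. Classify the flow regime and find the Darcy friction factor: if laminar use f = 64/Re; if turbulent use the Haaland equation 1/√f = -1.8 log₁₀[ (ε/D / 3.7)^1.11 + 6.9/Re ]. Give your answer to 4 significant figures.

Re = ρVD/μ = 908.1·0.4393·0.3359/0.158 = 848.1.
Re < 2300 → laminar, so f = 64/Re = 0.07546 (roughness is irrelevant in laminar flow).

f ≈ 0.07546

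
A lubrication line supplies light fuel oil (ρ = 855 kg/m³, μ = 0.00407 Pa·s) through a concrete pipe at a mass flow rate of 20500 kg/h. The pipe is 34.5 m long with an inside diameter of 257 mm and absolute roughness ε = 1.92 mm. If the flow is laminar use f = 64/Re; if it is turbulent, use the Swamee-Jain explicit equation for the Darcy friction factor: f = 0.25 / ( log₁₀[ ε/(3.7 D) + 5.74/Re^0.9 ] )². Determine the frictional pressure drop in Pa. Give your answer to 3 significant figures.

ṁ = 20500 kg/h = 20500/3600 = 5.694 kg/s.
A = πD²/4 = π(0.257)²/4 = 0.05187 m²; mean velocity V = ṁ/(ρA) = 5.694/(855 · 0.05187) = 0.1284 m/s.
Reynolds number Re = ρVD/μ = 855 · 0.1284 · 0.257 / 0.00407 = 6932.
Re > 4000 → turbulent. Relative roughness ε/D = 0.00192/0.257 = 0.00747. Swamee-Jain: f = 0.25/(log₁₀[0.00747/3.7 + 5.74/6932^0.9])² = 0.25/(log₁₀[0.00202 + 0.00201])² = 0.25/(-2.395)² = 0.04357.
Darcy-Weisbach: ΔP = f(L/D)(ρV²/2) = 0.04357·(34.5/0.257)·(855·0.1284²/2) = 0.04357·134.2·7.047 = 41.22 Pa.

ΔP ≈ 41.2 Pa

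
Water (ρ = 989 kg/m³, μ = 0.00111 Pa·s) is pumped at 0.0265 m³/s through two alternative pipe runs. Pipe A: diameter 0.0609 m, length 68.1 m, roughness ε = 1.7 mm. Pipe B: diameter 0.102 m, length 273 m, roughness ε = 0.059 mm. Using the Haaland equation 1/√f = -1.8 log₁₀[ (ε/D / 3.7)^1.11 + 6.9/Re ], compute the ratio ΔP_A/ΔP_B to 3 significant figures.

ΔP_A/ΔP_B ≈ 9.88

Pipe A: V = Q/A = 0.0265/0.002913 = 9.097 m/s; Re = 4.936e+05; ε/D = 0.0279; Haaland → f = 0.05568; ΔP_A = f(L/D)(ρV²/2) = 2.548e+06 Pa.
Pipe B: V = Q/A = 0.0265/0.008171 = 3.243 m/s; Re = 2.947e+05; ε/D = 0.000578; Haaland → f = 0.01853; ΔP_B = f(L/D)(ρV²/2) = 2.58e+05 Pa.
ΔP_A/ΔP_B = 2.548e+06/2.58e+05 = 9.88.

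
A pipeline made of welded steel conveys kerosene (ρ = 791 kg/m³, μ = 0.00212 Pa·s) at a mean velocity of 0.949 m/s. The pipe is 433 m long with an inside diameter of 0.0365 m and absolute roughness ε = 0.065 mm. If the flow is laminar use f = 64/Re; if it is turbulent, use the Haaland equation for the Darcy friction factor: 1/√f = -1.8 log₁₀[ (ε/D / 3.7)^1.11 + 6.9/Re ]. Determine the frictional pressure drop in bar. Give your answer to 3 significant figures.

Reynolds number Re = ρVD/μ = 791 · 0.949 · 0.0365 / 0.00212 = 1.292e+04.
Re > 4000 → turbulent. Relative roughness ε/D = 6.5e-05/0.0365 = 0.00178. Haaland: 1/√f = -1.8 log₁₀[(0.00178/3.7)^1.11 + 6.9/1.292e+04] = -1.8 log₁₀[0.000208 + 0.000534] = 5.634, so f = 0.03151.
Darcy-Weisbach: ΔP = f(L/D)(ρV²/2) = 0.03151·(433/0.0365)·(791·0.949²/2) = 0.03151·1.186e+04·356.2 = 1.331e+05 Pa.
ΔP = 1.331e+05 Pa = 1.33 bar.

ΔP ≈ 1.33 bar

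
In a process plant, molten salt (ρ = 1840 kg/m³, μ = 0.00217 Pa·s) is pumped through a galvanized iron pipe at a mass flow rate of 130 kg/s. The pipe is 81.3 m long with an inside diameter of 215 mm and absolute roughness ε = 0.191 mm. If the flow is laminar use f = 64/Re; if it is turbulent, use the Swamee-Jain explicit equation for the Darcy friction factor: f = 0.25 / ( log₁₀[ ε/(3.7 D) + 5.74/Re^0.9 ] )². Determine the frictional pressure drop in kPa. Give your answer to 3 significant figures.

A = πD²/4 = π(0.215)²/4 = 0.03631 m²; mean velocity V = ṁ/(ρA) = 130/(1840 · 0.03631) = 1.946 m/s.
Reynolds number Re = ρVD/μ = 1840 · 1.946 · 0.215 / 0.00217 = 3.548e+05.
Re > 4000 → turbulent. Relative roughness ε/D = 0.000191/0.215 = 0.000888. Swamee-Jain: f = 0.25/(log₁₀[0.000888/3.7 + 5.74/3.548e+05^0.9])² = 0.25/(log₁₀[0.00024 + 5.81e-05])² = 0.25/(-3.526)² = 0.02011.
Darcy-Weisbach: ΔP = f(L/D)(ρV²/2) = 0.02011·(81.3/0.215)·(1840·1.946²/2) = 0.02011·378.1·3484 = 2.65e+04 Pa.
ΔP = 2.65e+04 Pa = 26.5 kPa.

ΔP ≈ 26.5 kPa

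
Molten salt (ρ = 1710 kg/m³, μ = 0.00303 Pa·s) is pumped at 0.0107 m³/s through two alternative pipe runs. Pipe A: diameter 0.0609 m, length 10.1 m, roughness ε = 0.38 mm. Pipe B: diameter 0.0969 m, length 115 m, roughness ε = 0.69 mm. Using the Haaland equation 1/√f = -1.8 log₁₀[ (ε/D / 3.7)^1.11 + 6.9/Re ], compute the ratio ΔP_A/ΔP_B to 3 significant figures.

ΔP_A/ΔP_B ≈ 0.853

Pipe A: V = Q/A = 0.0107/0.002913 = 3.673 m/s; Re = 1.262e+05; ε/D = 0.00624; Haaland → f = 0.03317; ΔP_A = f(L/D)(ρV²/2) = 6.346e+04 Pa.
Pipe B: V = Q/A = 0.0107/0.007375 = 1.451 m/s; Re = 7.935e+04; ε/D = 0.00712; Haaland → f = 0.03483; ΔP_B = f(L/D)(ρV²/2) = 7.439e+04 Pa.
ΔP_A/ΔP_B = 6.346e+04/7.439e+04 = 0.853.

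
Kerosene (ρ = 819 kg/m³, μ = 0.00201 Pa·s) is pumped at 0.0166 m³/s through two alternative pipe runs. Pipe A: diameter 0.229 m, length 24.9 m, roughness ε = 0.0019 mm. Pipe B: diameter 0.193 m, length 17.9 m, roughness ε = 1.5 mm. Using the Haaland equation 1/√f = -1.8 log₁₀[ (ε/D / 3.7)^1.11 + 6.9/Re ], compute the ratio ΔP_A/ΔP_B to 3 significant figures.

ΔP_A/ΔP_B ≈ 0.360

Pipe A: V = Q/A = 0.0166/0.04119 = 0.403 m/s; Re = 3.761e+04; ε/D = 8.3e-06; Haaland → f = 0.02212; ΔP_A = f(L/D)(ρV²/2) = 160 Pa.
Pipe B: V = Q/A = 0.0166/0.02926 = 0.5674 m/s; Re = 4.462e+04; ε/D = 0.00777; Haaland → f = 0.03636; ΔP_B = f(L/D)(ρV²/2) = 444.6 Pa.
ΔP_A/ΔP_B = 160/444.6 = 0.360.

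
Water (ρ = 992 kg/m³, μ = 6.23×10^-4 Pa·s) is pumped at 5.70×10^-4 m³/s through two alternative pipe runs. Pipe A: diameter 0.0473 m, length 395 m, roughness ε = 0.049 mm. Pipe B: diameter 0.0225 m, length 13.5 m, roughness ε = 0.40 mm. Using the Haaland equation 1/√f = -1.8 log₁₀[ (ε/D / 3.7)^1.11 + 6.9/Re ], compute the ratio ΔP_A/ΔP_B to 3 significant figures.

ΔP_A/ΔP_B ≈ 0.401

Pipe A: V = Q/A = 0.00057/0.001757 = 0.3244 m/s; Re = 2.443e+04; ε/D = 0.00104; Haaland → f = 0.02667; ΔP_A = f(L/D)(ρV²/2) = 1.162e+04 Pa.
Pipe B: V = Q/A = 0.00057/0.0003976 = 1.434 m/s; Re = 5.136e+04; ε/D = 0.0178; Haaland → f = 0.04739; ΔP_B = f(L/D)(ρV²/2) = 2.898e+04 Pa.
ΔP_A/ΔP_B = 1.162e+04/2.898e+04 = 0.401.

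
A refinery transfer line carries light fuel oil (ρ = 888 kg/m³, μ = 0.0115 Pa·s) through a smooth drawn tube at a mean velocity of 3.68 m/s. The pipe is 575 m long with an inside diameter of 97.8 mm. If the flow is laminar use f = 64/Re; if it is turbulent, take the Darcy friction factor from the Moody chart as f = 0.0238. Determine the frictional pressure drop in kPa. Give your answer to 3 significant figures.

Reynolds number Re = ρVD/μ = 888 · 3.68 · 0.0978 / 0.0115 = 2.779e+04.
Re > 4000 → turbulent; use the Moody-chart value f = 0.0238.
Darcy-Weisbach: ΔP = f(L/D)(ρV²/2) = 0.0238·(575/0.0978)·(888·3.68²/2) = 0.0238·5879·6013 = 8.414e+05 Pa.
ΔP = 8.414e+05 Pa = 841 kPa.

ΔP ≈ 841 kPa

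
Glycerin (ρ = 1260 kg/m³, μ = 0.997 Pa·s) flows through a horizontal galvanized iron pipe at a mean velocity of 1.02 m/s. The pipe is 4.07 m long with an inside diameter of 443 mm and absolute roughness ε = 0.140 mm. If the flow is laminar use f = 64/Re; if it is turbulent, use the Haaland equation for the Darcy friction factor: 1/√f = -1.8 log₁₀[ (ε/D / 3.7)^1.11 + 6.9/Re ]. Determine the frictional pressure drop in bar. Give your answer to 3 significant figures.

Reynolds number Re = ρVD/μ = 1260 · 1.02 · 0.443 / 0.997 = 571.1.
Re < 2300 → laminar flow, so f = 64/Re = 64/571.1 = 0.1121 (the turbulent correlation is not needed).
Darcy-Weisbach: ΔP = f(L/D)(ρV²/2) = 0.1121·(4.07/0.443)·(1260·1.02²/2) = 0.1121·9.187·655.5 = 674.9 Pa.
ΔP = 674.9 Pa = 0.00675 bar.

ΔP ≈ 0.00675 bar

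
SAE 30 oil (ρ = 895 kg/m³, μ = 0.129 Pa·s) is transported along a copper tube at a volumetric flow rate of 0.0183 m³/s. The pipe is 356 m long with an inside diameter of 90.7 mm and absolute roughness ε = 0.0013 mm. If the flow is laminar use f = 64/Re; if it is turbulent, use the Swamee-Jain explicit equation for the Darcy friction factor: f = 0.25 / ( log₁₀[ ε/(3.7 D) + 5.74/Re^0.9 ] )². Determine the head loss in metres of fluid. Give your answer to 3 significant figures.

Cross-sectional area A = πD²/4 = π(0.0907)²/4 = 0.006461 m²; mean velocity V = Q/A = 0.0183/0.006461 = 2.832 m/s.
Reynolds number Re = ρVD/μ = 895 · 2.832 · 0.0907 / 0.129 = 1782.
Re < 2300 → laminar flow, so f = 64/Re = 64/1782 = 0.03591 (the turbulent correlation is not needed).
Darcy-Weisbach: ΔP = f(L/D)(ρV²/2) = 0.03591·(356/0.0907)·(895·2.832²/2) = 0.03591·3925·3590 = 5.06e+05 Pa.
Head loss h_f = ΔP/(ρg) = 5.06e+05/(895·9.81) = 57.6 m.

h_f ≈ 57.6 m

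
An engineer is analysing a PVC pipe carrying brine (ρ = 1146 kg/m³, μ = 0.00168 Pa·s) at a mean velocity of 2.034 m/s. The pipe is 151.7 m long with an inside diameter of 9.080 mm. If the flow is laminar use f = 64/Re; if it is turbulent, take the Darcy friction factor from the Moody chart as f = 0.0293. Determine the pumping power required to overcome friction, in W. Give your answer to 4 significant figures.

Reynolds number Re = ρVD/μ = 1146 · 2.034 · 0.00908 / 0.00168 = 1.26e+04.
Re > 4000 → turbulent; use the Moody-chart value f = 0.0293.
Darcy-Weisbach: ΔP = f(L/D)(ρV²/2) = 0.0293·(151.7/0.00908)·(1146·2.034²/2) = 0.0293·1.671e+04·2371 = 1.16e+06 Pa.
Q = V·A = 2.034·6.475e-05 = 0.0001317 m³/s.
Pumping power P = QΔP = 0.0001317·1.16e+06 = 152.84 W = 152.8 W.

P ≈ 152.8 W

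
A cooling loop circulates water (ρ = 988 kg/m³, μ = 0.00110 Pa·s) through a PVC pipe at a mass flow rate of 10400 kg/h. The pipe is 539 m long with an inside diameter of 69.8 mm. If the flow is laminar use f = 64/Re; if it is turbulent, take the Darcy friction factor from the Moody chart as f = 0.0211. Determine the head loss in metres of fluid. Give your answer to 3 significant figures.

h_f ≈ 4.85 m

ṁ = 10400 kg/h = 10400/3600 = 2.889 kg/s.
A = πD²/4 = π(0.0698)²/4 = 0.003826 m²; mean velocity V = ṁ/(ρA) = 2.889/(988 · 0.003826) = 0.7641 m/s.
Reynolds number Re = ρVD/μ = 988 · 0.7641 · 0.0698 / 0.0011 = 4.791e+04.
Re > 4000 → turbulent; use the Moody-chart value f = 0.0211.
Darcy-Weisbach: ΔP = f(L/D)(ρV²/2) = 0.0211·(539/0.0698)·(988·0.7641²/2) = 0.0211·7722·288.5 = 4.7e+04 Pa.
Head loss h_f = ΔP/(ρg) = 4.7e+04/(988·9.81) = 4.85 m.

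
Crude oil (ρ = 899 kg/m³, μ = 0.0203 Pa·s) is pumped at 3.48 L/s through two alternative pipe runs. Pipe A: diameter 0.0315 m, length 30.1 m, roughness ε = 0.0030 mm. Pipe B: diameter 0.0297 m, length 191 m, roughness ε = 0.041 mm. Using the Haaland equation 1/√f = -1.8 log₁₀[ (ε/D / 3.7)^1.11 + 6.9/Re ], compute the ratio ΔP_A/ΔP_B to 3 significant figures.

ΔP_A/ΔP_B ≈ 0.115

Pipe A: V = Q/A = 0.00348/0.0007793 = 4.465 m/s; Re = 6229; ε/D = 9.52e-05; Haaland → f = 0.03541; ΔP_A = f(L/D)(ρV²/2) = 3.033e+05 Pa.
Pipe B: V = Q/A = 0.00348/0.0006928 = 5.023 m/s; Re = 6607; ε/D = 0.00138; Haaland → f = 0.03619; ΔP_B = f(L/D)(ρV²/2) = 2.639e+06 Pa.
ΔP_A/ΔP_B = 3.033e+05/2.639e+06 = 0.115.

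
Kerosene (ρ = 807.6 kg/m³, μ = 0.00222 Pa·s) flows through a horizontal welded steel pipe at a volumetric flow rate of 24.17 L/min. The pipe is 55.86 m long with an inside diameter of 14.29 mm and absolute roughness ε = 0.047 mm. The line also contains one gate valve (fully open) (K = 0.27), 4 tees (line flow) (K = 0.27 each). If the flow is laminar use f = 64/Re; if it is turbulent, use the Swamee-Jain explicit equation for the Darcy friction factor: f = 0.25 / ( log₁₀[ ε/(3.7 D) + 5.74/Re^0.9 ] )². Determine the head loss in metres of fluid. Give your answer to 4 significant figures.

h_f ≈ 43.73 m

Q = 24.17 L/min = 24.17/60000 = 0.0004028 m³/s.
Cross-sectional area A = πD²/4 = π(0.01429)²/4 = 0.0001604 m²; mean velocity V = Q/A = 0.0004028/0.0001604 = 2.512 m/s.
Reynolds number Re = ρVD/μ = 807.6 · 2.512 · 0.01429 / 0.00222 = 1.306e+04.
Re > 4000 → turbulent. Relative roughness ε/D = 4.7e-05/0.01429 = 0.00329. Swamee-Jain: f = 0.25/(log₁₀[0.00329/3.7 + 5.74/1.306e+04^0.9])² = 0.25/(log₁₀[0.000889 + 0.00113])² = 0.25/(-2.694)² = 0.03445.
Total minor-loss coefficient ΣK = 1·0.27 + 4·0.27 = 1.35.
ΔP = [f·L/D + ΣK]·(ρV²/2) = [0.03445·55.86/0.01429 + 1.35]·(807.6·2.512²/2) = [134.7 + 1.35]·2547 = 3.465e+05 Pa.
Head loss h_f = ΔP/(ρg) = 3.465e+05/(807.6·9.81) = 43.73 m.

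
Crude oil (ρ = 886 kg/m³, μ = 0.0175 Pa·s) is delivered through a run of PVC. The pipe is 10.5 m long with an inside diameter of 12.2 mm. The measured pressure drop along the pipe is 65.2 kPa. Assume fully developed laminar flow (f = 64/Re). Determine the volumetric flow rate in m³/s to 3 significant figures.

Q ≈ 1.93×10^-4 m³/s

For laminar flow, f = 64/Re with Re = ρVD/μ, so Darcy-Weisbach reduces to ΔP = 32μLV/D². Solving for V: V = ΔP·D²/(32μL) = 6.52e+04·(0.0122)²/(32·0.0175·10.5) = 1.65 m/s.
Check: Re = ρVD/μ = 886·1.65·0.0122/0.0175 = 1019 < 2300, so the laminar assumption holds.
Q = V·A = 1.65·(π/4·0.0122²) = 0.0001929 m³/s = 1.93×10^-4 m³/s.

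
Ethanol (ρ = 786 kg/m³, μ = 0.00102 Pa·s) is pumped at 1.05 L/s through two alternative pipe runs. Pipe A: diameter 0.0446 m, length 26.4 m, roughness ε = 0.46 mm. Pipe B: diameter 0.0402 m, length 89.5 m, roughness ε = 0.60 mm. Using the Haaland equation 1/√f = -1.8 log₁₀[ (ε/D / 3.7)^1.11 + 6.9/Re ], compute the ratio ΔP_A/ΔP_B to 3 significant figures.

ΔP_A/ΔP_B ≈ 0.157

Pipe A: V = Q/A = 0.00105/0.001562 = 0.6721 m/s; Re = 2.31e+04; ε/D = 0.0103; Haaland → f = 0.04067; ΔP_A = f(L/D)(ρV²/2) = 4273 Pa.
Pipe B: V = Q/A = 0.00105/0.001269 = 0.8273 m/s; Re = 2.563e+04; ε/D = 0.0149; Haaland → f = 0.04539; ΔP_B = f(L/D)(ρV²/2) = 2.718e+04 Pa.
ΔP_A/ΔP_B = 4273/2.718e+04 = 0.157.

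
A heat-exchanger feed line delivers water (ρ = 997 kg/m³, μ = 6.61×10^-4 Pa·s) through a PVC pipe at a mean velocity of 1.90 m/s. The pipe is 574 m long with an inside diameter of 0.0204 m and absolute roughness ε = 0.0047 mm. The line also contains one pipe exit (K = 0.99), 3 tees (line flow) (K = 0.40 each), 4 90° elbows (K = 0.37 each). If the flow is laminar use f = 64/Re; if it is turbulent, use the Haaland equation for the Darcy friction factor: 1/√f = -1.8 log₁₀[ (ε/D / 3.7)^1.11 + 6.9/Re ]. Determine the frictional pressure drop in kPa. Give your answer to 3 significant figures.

ΔP ≈ 1060 kPa

Reynolds number Re = ρVD/μ = 997 · 1.9 · 0.0204 / 0.000661 = 5.846e+04.
Re > 4000 → turbulent. Relative roughness ε/D = 4.7e-06/0.0204 = 0.00023. Haaland: 1/√f = -1.8 log₁₀[(0.00023/3.7)^1.11 + 6.9/5.846e+04] = -1.8 log₁₀[2.15e-05 + 0.000118] = 6.94, so f = 0.02076.
Total minor-loss coefficient ΣK = 1·0.99 + 3·0.4 + 4·0.37 = 3.67.
ΔP = [f·L/D + ΣK]·(ρV²/2) = [0.02076·574/0.0204 + 3.67]·(997·1.9²/2) = [584.2 + 3.67]·1800 = 1.058e+06 Pa.
ΔP = 1.058e+06 Pa = 1060 kPa.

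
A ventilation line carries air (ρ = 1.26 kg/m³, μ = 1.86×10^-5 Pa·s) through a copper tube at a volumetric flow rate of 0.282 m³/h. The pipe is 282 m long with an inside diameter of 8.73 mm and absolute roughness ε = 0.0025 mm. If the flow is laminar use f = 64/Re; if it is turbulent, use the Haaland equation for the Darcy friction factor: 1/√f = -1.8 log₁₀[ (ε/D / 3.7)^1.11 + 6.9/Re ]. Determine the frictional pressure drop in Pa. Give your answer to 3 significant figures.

ΔP ≈ 2880 Pa

Q = 0.282 m³/h = 0.282/3600 = 7.833e-05 m³/s.
Cross-sectional area A = πD²/4 = π(0.00873)²/4 = 5.986e-05 m²; mean velocity V = Q/A = 7.833e-05/5.986e-05 = 1.309 m/s.
Reynolds number Re = ρVD/μ = 1.26 · 1.309 · 0.00873 / 1.86e-05 = 773.9.
Re < 2300 → laminar flow, so f = 64/Re = 64/773.9 = 0.0827 (the turbulent correlation is not needed).
Darcy-Weisbach: ΔP = f(L/D)(ρV²/2) = 0.0827·(282/0.00873)·(1.26·1.309²/2) = 0.0827·3.23e+04·1.079 = 2882 Pa.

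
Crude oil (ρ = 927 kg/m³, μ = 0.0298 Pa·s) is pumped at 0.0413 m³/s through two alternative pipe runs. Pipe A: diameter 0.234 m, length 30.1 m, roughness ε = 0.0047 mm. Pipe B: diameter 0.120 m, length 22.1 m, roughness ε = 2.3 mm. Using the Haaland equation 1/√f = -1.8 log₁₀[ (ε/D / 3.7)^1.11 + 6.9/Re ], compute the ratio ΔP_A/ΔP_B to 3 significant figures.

ΔP_A/ΔP_B ≈ 0.0326

Pipe A: V = Q/A = 0.0413/0.04301 = 0.9603 m/s; Re = 6990; ε/D = 2.01e-05; Haaland → f = 0.03418; ΔP_A = f(L/D)(ρV²/2) = 1879 Pa.
Pipe B: V = Q/A = 0.0413/0.01131 = 3.652 m/s; Re = 1.363e+04; ε/D = 0.0192; Haaland → f = 0.0507; ΔP_B = f(L/D)(ρV²/2) = 5.771e+04 Pa.
ΔP_A/ΔP_B = 1879/5.771e+04 = 0.0326.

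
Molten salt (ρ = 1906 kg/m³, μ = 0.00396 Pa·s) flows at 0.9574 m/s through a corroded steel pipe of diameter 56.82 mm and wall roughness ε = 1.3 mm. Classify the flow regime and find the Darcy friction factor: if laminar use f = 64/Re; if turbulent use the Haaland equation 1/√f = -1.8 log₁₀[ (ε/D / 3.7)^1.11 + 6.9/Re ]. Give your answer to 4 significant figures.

Re = ρVD/μ = 1906·0.9574·0.05682/0.00396 = 2.618e+04.
Re > 4000 → turbulent. ε/D = 0.0013/0.05682 = 0.0229; Haaland: 1/√f = -1.8 log₁₀[0.00353 + 0.000264] = 4.357, so f = 0.05268.

f ≈ 0.05268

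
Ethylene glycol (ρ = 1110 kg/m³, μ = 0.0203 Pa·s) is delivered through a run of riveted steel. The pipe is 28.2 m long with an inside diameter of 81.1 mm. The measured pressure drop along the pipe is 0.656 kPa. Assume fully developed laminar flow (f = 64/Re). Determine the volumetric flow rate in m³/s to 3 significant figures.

For laminar flow, f = 64/Re with Re = ρVD/μ, so Darcy-Weisbach reduces to ΔP = 32μLV/D². Solving for V: V = ΔP·D²/(32μL) = 656·(0.0811)²/(32·0.0203·28.2) = 0.2355 m/s.
Check: Re = ρVD/μ = 1110·0.2355·0.0811/0.0203 = 1044 < 2300, so the laminar assumption holds.
Q = V·A = 0.2355·(π/4·0.0811²) = 0.001217 m³/s = 0.00122 m³/s.

Q ≈ 0.00122 m³/s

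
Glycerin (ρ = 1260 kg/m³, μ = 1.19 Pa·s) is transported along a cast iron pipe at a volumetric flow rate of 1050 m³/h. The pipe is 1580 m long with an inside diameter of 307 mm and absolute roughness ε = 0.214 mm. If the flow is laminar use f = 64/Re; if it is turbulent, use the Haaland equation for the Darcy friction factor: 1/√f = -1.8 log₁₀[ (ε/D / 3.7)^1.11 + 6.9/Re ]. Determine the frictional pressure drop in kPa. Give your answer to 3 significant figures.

Q = 1050 m³/h = 1050/3600 = 0.2917 m³/s.
Cross-sectional area A = πD²/4 = π(0.307)²/4 = 0.07402 m²; mean velocity V = Q/A = 0.2917/0.07402 = 3.94 m/s.
Reynolds number Re = ρVD/μ = 1260 · 3.94 · 0.307 / 1.19 = 1281.
Re < 2300 → laminar flow, so f = 64/Re = 64/1281 = 0.04997 (the turbulent correlation is not needed).
Darcy-Weisbach: ΔP = f(L/D)(ρV²/2) = 0.04997·(1580/0.307)·(1260·3.94²/2) = 0.04997·5147·9781 = 2.515e+06 Pa.
ΔP = 2.515e+06 Pa = 2520 kPa.

ΔP ≈ 2520 kPa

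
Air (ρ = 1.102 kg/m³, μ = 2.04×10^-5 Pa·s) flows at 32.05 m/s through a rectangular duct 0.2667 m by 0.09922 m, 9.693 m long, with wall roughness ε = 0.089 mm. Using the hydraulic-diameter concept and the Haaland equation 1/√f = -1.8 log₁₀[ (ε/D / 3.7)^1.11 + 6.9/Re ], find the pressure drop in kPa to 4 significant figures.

Hydraulic diameter D_h = 4A/P = 4·(0.2667·0.09922)/(2·(0.2667+0.09922)) = 0.1058/0.7318 = 0.1446 m.
Re = ρVD_h/μ = 1.102·32.05·0.1446/2.04e-05 = 2.504e+05.
ε/D_h = 8.9e-05/0.1446 = 0.000615; Haaland gives 1/√f = -1.8 log₁₀[6.39e-05+2.76e-05] = 7.27, so f = 0.01892.
ΔP = f(L/D_h)(ρV²/2) = 0.01892·9.693/0.1446·566 = 717.6 Pa.
ΔP = 0.7176 kPa.

ΔP ≈ 0.7176 kPa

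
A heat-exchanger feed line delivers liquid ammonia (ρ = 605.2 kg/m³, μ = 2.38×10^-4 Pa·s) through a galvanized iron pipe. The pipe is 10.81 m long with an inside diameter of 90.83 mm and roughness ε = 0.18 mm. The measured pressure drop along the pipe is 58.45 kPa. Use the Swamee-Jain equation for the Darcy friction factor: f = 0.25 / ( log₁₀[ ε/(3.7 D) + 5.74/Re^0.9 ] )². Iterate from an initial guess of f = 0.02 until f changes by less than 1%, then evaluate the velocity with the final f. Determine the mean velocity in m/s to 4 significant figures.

Rearranging Darcy-Weisbach: V = √(2·ΔP·D/(f·L·ρ)). With ε/D = 0.00018/0.09083 = 0.00198, iterate starting from f = 0.02:
  f = 0.02 → V = √(2·5.845e+04·0.09083/(0.02·10.81·605.2)) = 9.008 m/s; Re = ρVD/μ = 2.081e+06; f → 0.0235
  f = 0.0235 → V = 8.311 m/s; Re = 1.919e+06; f → 0.02351
Converged (Δf/f < 1%). With the final f = 0.02351: V = √(2·5.845e+04·0.09083/(0.02351·10.81·605.2)) = 8.309 m/s.

V ≈ 8.309 m/s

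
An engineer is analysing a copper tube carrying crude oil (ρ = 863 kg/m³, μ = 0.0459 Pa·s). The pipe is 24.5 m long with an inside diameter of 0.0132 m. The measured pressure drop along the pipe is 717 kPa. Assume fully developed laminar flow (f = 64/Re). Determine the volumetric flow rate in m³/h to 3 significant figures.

Q ≈ 1.71 m³/h

For laminar flow, f = 64/Re with Re = ρVD/μ, so Darcy-Weisbach reduces to ΔP = 32μLV/D². Solving for V: V = ΔP·D²/(32μL) = 7.17e+05·(0.0132)²/(32·0.0459·24.5) = 3.472 m/s.
Check: Re = ρVD/μ = 863·3.472·0.0132/0.0459 = 861.6 < 2300, so the laminar assumption holds.
Q = V·A = 3.472·(π/4·0.0132²) = 0.0004751 m³/s = 1.71 m³/h.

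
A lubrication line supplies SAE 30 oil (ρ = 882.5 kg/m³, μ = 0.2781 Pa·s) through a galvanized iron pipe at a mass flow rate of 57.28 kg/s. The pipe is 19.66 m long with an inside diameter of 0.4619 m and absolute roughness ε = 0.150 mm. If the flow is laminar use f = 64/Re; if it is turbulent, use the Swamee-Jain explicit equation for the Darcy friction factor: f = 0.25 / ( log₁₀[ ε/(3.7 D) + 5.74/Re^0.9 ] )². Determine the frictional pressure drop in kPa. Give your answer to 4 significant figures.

ΔP ≈ 0.3176 kPa

A = πD²/4 = π(0.4619)²/4 = 0.1676 m²; mean velocity V = ṁ/(ρA) = 57.28/(882.5 · 0.1676) = 0.3873 m/s.
Reynolds number Re = ρVD/μ = 882.5 · 0.3873 · 0.4619 / 0.278 = 567.8.
Re < 2300 → laminar flow, so f = 64/Re = 64/567.8 = 0.1127 (the turbulent correlation is not needed).
Darcy-Weisbach: ΔP = f(L/D)(ρV²/2) = 0.1127·(19.66/0.4619)·(882.5·0.3873²/2) = 0.1127·42.56·66.2 = 317.6 Pa.
ΔP = 317.6 Pa = 0.3176 kPa.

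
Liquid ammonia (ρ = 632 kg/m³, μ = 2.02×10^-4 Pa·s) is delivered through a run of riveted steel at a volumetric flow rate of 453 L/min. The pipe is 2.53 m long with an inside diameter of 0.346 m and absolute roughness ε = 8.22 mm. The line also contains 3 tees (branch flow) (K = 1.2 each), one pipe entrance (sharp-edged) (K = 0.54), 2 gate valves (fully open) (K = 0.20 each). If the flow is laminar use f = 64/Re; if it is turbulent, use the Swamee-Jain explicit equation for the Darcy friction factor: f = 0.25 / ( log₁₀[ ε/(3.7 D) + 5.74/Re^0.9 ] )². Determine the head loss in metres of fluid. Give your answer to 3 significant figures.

h_f ≈ 0.00162 m

Q = 453 L/min = 453/60000 = 0.00755 m³/s.
Cross-sectional area A = πD²/4 = π(0.346)²/4 = 0.09402 m²; mean velocity V = Q/A = 0.00755/0.09402 = 0.0803 m/s.
Reynolds number Re = ρVD/μ = 632 · 0.0803 · 0.346 / 0.000202 = 8.693e+04.
Re > 4000 → turbulent. Relative roughness ε/D = 0.00822/0.346 = 0.0238. Swamee-Jain: f = 0.25/(log₁₀[0.0238/3.7 + 5.74/8.693e+04^0.9])² = 0.25/(log₁₀[0.00642 + 0.000206])² = 0.25/(-2.179)² = 0.05267.
Total minor-loss coefficient ΣK = 3·1.2 + 1·0.54 + 2·0.2 = 4.54.
ΔP = [f·L/D + ΣK]·(ρV²/2) = [0.05267·2.53/0.346 + 4.54]·(632·0.0803²/2) = [0.3851 + 4.54]·2.037 = 10.03 Pa.
Head loss h_f = ΔP/(ρg) = 10.03/(632·9.81) = 0.00162 m.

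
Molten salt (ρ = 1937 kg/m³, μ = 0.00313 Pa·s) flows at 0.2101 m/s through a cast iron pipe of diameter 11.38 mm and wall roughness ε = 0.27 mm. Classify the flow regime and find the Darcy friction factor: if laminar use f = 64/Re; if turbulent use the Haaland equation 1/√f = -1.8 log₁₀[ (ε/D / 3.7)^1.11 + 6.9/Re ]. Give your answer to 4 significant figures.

Re = ρVD/μ = 1937·0.2101·0.01138/0.00313 = 1480.
Re < 2300 → laminar, so f = 64/Re = 0.04325 (roughness is irrelevant in laminar flow).

f ≈ 0.04325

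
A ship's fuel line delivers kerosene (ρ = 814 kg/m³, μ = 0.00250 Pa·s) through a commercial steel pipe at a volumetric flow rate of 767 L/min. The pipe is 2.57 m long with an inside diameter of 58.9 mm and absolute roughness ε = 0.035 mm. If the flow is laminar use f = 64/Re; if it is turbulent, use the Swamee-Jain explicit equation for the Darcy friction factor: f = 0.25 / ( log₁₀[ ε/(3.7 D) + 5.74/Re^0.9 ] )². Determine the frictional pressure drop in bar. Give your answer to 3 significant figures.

ΔP ≈ 0.0824 bar

Q = 767 L/min = 767/60000 = 0.01278 m³/s.
Cross-sectional area A = πD²/4 = π(0.0589)²/4 = 0.002725 m²; mean velocity V = Q/A = 0.01278/0.002725 = 4.692 m/s.
Reynolds number Re = ρVD/μ = 814 · 4.692 · 0.0589 / 0.0025 = 8.998e+04.
Re > 4000 → turbulent. Relative roughness ε/D = 3.5e-05/0.0589 = 0.000594. Swamee-Jain: f = 0.25/(log₁₀[0.000594/3.7 + 5.74/8.998e+04^0.9])² = 0.25/(log₁₀[0.000161 + 0.0002])² = 0.25/(-3.443)² = 0.02108.
Darcy-Weisbach: ΔP = f(L/D)(ρV²/2) = 0.02108·(2.57/0.0589)·(814·4.692²/2) = 0.02108·43.63·8959 = 8242 Pa.
ΔP = 8242 Pa = 0.0824 bar.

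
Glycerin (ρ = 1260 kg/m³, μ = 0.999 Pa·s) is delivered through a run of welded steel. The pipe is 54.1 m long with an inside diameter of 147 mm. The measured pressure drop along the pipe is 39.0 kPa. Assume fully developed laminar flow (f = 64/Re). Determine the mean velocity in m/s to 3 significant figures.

For laminar flow, f = 64/Re with Re = ρVD/μ, so Darcy-Weisbach reduces to ΔP = 32μLV/D². Solving for V: V = ΔP·D²/(32μL) = 3.9e+04·(0.147)²/(32·0.999·54.1) = 0.4873 m/s.
Check: Re = ρVD/μ = 1260·0.4873·0.147/0.999 = 90.35 < 2300, so the laminar assumption holds.

V ≈ 0.487 m/s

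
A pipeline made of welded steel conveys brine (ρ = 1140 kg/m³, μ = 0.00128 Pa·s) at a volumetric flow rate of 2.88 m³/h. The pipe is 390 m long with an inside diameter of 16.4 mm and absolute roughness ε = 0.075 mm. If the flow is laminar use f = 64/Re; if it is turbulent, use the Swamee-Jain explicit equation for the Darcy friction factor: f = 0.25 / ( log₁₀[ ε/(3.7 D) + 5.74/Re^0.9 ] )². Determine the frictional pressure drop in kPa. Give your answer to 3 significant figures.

Q = 2.88 m³/h = 2.88/3600 = 0.0008 m³/s.
Cross-sectional area A = πD²/4 = π(0.0164)²/4 = 0.0002112 m²; mean velocity V = Q/A = 0.0008/0.0002112 = 3.787 m/s.
Reynolds number Re = ρVD/μ = 1140 · 3.787 · 0.0164 / 0.00128 = 5.532e+04.
Re > 4000 → turbulent. Relative roughness ε/D = 7.5e-05/0.0164 = 0.00457. Swamee-Jain: f = 0.25/(log₁₀[0.00457/3.7 + 5.74/5.532e+04^0.9])² = 0.25/(log₁₀[0.00124 + 0.000309])² = 0.25/(-2.811)² = 0.03164.
Darcy-Weisbach: ΔP = f(L/D)(ρV²/2) = 0.03164·(390/0.0164)·(1140·3.787²/2) = 0.03164·2.378e+04·8175 = 6.151e+06 Pa.
ΔP = 6.151e+06 Pa = 6150 kPa.

ΔP ≈ 6150 kPa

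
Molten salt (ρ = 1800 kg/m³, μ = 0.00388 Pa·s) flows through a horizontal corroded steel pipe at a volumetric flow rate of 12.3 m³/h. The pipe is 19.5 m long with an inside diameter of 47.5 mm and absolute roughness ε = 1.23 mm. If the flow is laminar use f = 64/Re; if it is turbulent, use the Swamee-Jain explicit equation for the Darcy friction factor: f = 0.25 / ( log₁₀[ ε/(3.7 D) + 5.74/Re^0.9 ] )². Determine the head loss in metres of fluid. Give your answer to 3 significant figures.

h_f ≈ 4.28 m

Q = 12.3 m³/h = 12.3/3600 = 0.003417 m³/s.
Cross-sectional area A = πD²/4 = π(0.0475)²/4 = 0.001772 m²; mean velocity V = Q/A = 0.003417/0.001772 = 1.928 m/s.
Reynolds number Re = ρVD/μ = 1800 · 1.928 · 0.0475 / 0.00388 = 4.249e+04.
Re > 4000 → turbulent. Relative roughness ε/D = 0.00123/0.0475 = 0.0259. Swamee-Jain: f = 0.25/(log₁₀[0.0259/3.7 + 5.74/4.249e+04^0.9])² = 0.25/(log₁₀[0.007 + 0.000392])² = 0.25/(-2.131)² = 0.05504.
Darcy-Weisbach: ΔP = f(L/D)(ρV²/2) = 0.05504·(19.5/0.0475)·(1800·1.928²/2) = 0.05504·410.5·3346 = 7.559e+04 Pa.
Head loss h_f = ΔP/(ρg) = 7.559e+04/(1800·9.81) = 4.28 m.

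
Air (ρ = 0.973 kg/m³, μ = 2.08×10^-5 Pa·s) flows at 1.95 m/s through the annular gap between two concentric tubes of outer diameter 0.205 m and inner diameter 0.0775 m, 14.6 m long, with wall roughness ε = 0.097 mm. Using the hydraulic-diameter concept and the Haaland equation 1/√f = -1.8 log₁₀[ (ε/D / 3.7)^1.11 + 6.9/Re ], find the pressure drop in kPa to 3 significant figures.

Hydraulic diameter D_h = 4A/P = D_o - D_i = 0.205 - 0.0775 = 0.1275 m.
Re = ρVD_h/μ = 0.973·1.95·0.1275/2.08e-05 = 1.163e+04.
ε/D_h = 9.7e-05/0.1275 = 0.000761; Haaland gives 1/√f = -1.8 log₁₀[8.08e-05+0.000593] = 5.708, so f = 0.03069.
ΔP = f(L/D_h)(ρV²/2) = 0.03069·14.6/0.1275·1.85 = 6.501 Pa.
ΔP = 0.00650 kPa.

ΔP ≈ 0.00650 kPa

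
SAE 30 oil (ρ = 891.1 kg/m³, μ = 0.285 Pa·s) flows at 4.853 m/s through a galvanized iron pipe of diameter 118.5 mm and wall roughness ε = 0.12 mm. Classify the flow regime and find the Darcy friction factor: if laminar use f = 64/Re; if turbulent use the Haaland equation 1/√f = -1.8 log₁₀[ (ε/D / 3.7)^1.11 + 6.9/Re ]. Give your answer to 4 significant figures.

Re = ρVD/μ = 891.1·4.853·0.1185/0.285 = 1798.
Re < 2300 → laminar, so f = 64/Re = 0.03559 (roughness is irrelevant in laminar flow).

f ≈ 0.03559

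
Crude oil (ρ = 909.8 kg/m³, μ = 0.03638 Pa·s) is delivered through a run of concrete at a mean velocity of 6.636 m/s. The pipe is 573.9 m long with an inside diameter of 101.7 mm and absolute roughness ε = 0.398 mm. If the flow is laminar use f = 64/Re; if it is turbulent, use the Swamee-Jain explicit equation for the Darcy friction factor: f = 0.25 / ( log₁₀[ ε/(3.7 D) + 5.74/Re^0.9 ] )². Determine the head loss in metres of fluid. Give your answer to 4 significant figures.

Reynolds number Re = ρVD/μ = 909.8 · 6.636 · 0.1017 / 0.0364 = 1.688e+04.
Re > 4000 → turbulent. Relative roughness ε/D = 0.000398/0.1017 = 0.00391. Swamee-Jain: f = 0.25/(log₁₀[0.00391/3.7 + 5.74/1.688e+04^0.9])² = 0.25/(log₁₀[0.00106 + 0.0009])² = 0.25/(-2.708)² = 0.03409.
Darcy-Weisbach: ΔP = f(L/D)(ρV²/2) = 0.03409·(573.9/0.1017)·(909.8·6.636²/2) = 0.03409·5643·2.003e+04 = 3.853e+06 Pa.
Head loss h_f = ΔP/(ρg) = 3.853e+06/(909.8·9.81) = 431.7 m.

h_f ≈ 431.7 m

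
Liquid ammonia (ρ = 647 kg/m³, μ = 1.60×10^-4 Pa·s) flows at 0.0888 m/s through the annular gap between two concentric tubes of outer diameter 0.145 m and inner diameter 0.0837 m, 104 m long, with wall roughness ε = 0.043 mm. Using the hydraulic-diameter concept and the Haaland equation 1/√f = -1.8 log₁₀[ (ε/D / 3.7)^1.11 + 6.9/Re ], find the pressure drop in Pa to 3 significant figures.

Hydraulic diameter D_h = 4A/P = D_o - D_i = 0.145 - 0.0837 = 0.0613 m.
Re = ρVD_h/μ = 647·0.0888·0.0613/0.00016 = 2.201e+04.
ε/D_h = 4.3e-05/0.0613 = 0.000701; Haaland gives 1/√f = -1.8 log₁₀[7.39e-05+0.000313] = 6.141, so f = 0.02651.
ΔP = f(L/D_h)(ρV²/2) = 0.02651·104/0.0613·2.551 = 114.7 Pa.

ΔP ≈ 115 Pa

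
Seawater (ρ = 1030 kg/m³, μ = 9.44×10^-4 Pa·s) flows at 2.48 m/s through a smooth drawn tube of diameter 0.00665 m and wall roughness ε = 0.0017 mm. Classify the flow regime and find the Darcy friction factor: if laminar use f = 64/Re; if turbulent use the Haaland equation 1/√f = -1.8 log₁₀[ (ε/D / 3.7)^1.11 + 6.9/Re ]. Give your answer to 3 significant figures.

f ≈ 0.0269

Re = ρVD/μ = 1030·2.48·0.00665/0.000944 = 1.799e+04.
Re > 4000 → turbulent. ε/D = 1.7e-06/0.00665 = 0.000256; Haaland: 1/√f = -1.8 log₁₀[2.41e-05 + 0.000383] = 6.102, so f = 0.02686.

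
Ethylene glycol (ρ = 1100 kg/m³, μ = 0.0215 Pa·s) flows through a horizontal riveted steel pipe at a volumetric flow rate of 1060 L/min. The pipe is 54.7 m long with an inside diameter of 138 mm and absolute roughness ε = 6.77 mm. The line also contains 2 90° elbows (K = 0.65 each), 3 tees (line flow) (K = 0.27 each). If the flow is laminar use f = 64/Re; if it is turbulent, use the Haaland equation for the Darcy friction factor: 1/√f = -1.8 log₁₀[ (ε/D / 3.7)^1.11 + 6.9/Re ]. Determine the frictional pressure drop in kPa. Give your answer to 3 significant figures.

ΔP ≈ 24.1 kPa

Q = 1060 L/min = 1060/60000 = 0.01767 m³/s.
Cross-sectional area A = πD²/4 = π(0.138)²/4 = 0.01496 m²; mean velocity V = Q/A = 0.01767/0.01496 = 1.181 m/s.
Reynolds number Re = ρVD/μ = 1100 · 1.181 · 0.138 / 0.0215 = 8339.
Re > 4000 → turbulent. Relative roughness ε/D = 0.00677/0.138 = 0.0491. Haaland: 1/√f = -1.8 log₁₀[(0.0491/3.7)^1.11 + 6.9/8339] = -1.8 log₁₀[0.00824 + 0.000827] = 3.676, so f = 0.07399.
Total minor-loss coefficient ΣK = 2·0.65 + 3·0.27 = 2.11.
ΔP = [f·L/D + ΣK]·(ρV²/2) = [0.07399·54.7/0.138 + 2.11]·(1100·1.181²/2) = [29.33 + 2.11]·767.3 = 2.412e+04 Pa.
ΔP = 2.412e+04 Pa = 24.1 kPa.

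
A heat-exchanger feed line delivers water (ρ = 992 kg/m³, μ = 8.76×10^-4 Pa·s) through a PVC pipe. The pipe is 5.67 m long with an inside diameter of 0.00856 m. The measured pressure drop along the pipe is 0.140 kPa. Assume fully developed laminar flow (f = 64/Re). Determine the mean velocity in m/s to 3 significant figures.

For laminar flow, f = 64/Re with Re = ρVD/μ, so Darcy-Weisbach reduces to ΔP = 32μLV/D². Solving for V: V = ΔP·D²/(32μL) = 140·(0.00856)²/(32·0.000876·5.67) = 0.06454 m/s.
Check: Re = ρVD/μ = 992·0.06454·0.00856/0.000876 = 625.6 < 2300, so the laminar assumption holds.

V ≈ 0.0645 m/s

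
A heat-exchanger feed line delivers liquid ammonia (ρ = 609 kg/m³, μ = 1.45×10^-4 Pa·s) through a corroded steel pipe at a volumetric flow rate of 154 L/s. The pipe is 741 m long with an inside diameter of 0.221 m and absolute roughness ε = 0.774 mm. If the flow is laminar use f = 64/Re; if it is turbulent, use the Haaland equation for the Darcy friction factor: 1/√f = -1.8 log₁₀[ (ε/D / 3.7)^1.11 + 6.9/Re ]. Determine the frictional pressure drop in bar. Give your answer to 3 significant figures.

ΔP ≈ 4.51 bar

Q = 154 L/s = 154/1000 = 0.154 m³/s.
Cross-sectional area A = πD²/4 = π(0.221)²/4 = 0.03836 m²; mean velocity V = Q/A = 0.154/0.03836 = 4.015 m/s.
Reynolds number Re = ρVD/μ = 609 · 4.015 · 0.221 / 0.000145 = 3.726e+06.
Re > 4000 → turbulent. Relative roughness ε/D = 0.000774/0.221 = 0.0035. Haaland: 1/√f = -1.8 log₁₀[(0.0035/3.7)^1.11 + 6.9/3.726e+06] = -1.8 log₁₀[0.00044 + 1.85e-06] = 6.038, so f = 0.02743.
Darcy-Weisbach: ΔP = f(L/D)(ρV²/2) = 0.02743·(741/0.221)·(609·4.015²/2) = 0.02743·3353·4908 = 4.513e+05 Pa.
ΔP = 4.513e+05 Pa = 4.51 bar.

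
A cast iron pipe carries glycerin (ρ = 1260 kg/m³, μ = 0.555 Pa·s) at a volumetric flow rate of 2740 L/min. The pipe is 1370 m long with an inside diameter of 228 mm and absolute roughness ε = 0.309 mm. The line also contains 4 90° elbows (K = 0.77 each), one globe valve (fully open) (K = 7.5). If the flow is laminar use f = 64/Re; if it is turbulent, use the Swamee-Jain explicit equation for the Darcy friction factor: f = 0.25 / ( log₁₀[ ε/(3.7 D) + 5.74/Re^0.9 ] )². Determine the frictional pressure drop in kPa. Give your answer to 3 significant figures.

Q = 2740 L/min = 2740/60000 = 0.04567 m³/s.
Cross-sectional area A = πD²/4 = π(0.228)²/4 = 0.04083 m²; mean velocity V = Q/A = 0.04567/0.04083 = 1.119 m/s.
Reynolds number Re = ρVD/μ = 1260 · 1.119 · 0.228 / 0.555 = 579.
Re < 2300 → laminar flow, so f = 64/Re = 64/579 = 0.1105 (the turbulent correlation is not needed).
Total minor-loss coefficient ΣK = 4·0.77 + 1·7.5 = 10.6.
ΔP = [f·L/D + ΣK]·(ρV²/2) = [0.1105·1370/0.228 + 10.6]·(1260·1.119²/2) = [664.2 + 10.6]·788.2 = 5.319e+05 Pa.
ΔP = 5.319e+05 Pa = 532 kPa.

ΔP ≈ 532 kPa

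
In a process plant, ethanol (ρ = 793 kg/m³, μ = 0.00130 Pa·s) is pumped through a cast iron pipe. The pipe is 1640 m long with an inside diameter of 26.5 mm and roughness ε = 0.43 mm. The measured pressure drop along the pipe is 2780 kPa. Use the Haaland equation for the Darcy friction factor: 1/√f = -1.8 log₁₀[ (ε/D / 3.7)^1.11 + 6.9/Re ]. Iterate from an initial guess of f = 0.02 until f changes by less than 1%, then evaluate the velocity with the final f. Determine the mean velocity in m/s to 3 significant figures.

Rearranging Darcy-Weisbach: V = √(2·ΔP·D/(f·L·ρ)). With ε/D = 0.00043/0.0265 = 0.0162, iterate starting from f = 0.02:
  f = 0.02 → V = √(2·2.78e+06·0.0265/(0.02·1640·793)) = 2.38 m/s; Re = ρVD/μ = 3.847e+04; f → 0.04614
  f = 0.04614 → V = 1.567 m/s; Re = 2.533e+04; f → 0.0467
  f = 0.0467 → V = 1.558 m/s; Re = 2.518e+04; f → 0.04671
Converged (Δf/f < 1%). With the final f = 0.04671: V = √(2·2.78e+06·0.0265/(0.04671·1640·793)) = 1.557 m/s.

V ≈ 1.56 m/s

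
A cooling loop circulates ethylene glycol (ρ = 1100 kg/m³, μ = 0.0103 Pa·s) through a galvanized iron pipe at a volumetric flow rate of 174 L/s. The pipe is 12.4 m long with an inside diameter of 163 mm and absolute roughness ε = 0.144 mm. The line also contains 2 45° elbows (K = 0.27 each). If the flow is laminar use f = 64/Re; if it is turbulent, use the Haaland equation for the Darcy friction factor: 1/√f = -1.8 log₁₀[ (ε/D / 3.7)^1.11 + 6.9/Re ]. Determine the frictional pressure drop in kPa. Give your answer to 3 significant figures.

Q = 174 L/s = 174/1000 = 0.174 m³/s.
Cross-sectional area A = πD²/4 = π(0.163)²/4 = 0.02087 m²; mean velocity V = Q/A = 0.174/0.02087 = 8.338 m/s.
Reynolds number Re = ρVD/μ = 1100 · 8.338 · 0.163 / 0.0103 = 1.452e+05.
Re > 4000 → turbulent. Relative roughness ε/D = 0.000144/0.163 = 0.000883. Haaland: 1/√f = -1.8 log₁₀[(0.000883/3.7)^1.11 + 6.9/1.452e+05] = -1.8 log₁₀[9.54e-05 + 4.75e-05] = 6.921, so f = 0.02088.
Total minor-loss coefficient ΣK = 2·0.27 = 0.54.
ΔP = [f·L/D + ΣK]·(ρV²/2) = [0.02088·12.4/0.163 + 0.54]·(1100·8.338²/2) = [1.588 + 0.54]·3.824e+04 = 8.139e+04 Pa.
ΔP = 8.139e+04 Pa = 81.4 kPa.

ΔP ≈ 81.4 kPa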